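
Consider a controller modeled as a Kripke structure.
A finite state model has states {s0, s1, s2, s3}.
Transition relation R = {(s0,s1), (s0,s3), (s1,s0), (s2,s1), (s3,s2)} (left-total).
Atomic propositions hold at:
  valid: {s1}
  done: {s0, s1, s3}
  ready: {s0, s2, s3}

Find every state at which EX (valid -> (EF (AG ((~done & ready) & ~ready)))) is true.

Sat(~done) = {s2}
Sat(~done & ready) = {s2}
Sat(~ready) = {s1}
Sat((~done & ready) & ~ready) = ∅
AG ((~done & ready) & ~ready): greatest fixpoint, start Z0 = ∅, keep only states in Sat with every successor in Z. Already a fixed point.
Sat(AG ((~done & ready) & ~ready)) = ∅
EF (AG ((~done & ready) & ~ready)): least fixpoint, start Z0 = ∅, add states with some successor in Z. Already a fixed point.
Sat(EF (AG ((~done & ready) & ~ready))) = ∅
Sat(valid -> (EF (AG ((~done & ready) & ~ready)))) = {s0, s2, s3}
Sat(EX (valid -> (EF (AG ((~done & ready) & ~ready))))) = {s : some successor in {s0, s2, s3}} = {s0, s1, s3}

{s0, s1, s3}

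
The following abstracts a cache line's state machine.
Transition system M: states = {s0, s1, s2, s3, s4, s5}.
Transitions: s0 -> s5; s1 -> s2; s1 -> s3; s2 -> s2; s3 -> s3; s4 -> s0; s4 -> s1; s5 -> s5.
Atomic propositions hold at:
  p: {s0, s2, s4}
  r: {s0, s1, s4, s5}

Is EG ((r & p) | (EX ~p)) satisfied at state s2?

Sat(r & p) = {s0, s4}
Sat(~p) = {s1, s3, s5}
Sat(EX ~p) = {s : some successor in {s1, s3, s5}} = {s0, s1, s3, s4, s5}
Sat((r & p) | (EX ~p)) = {s0, s1, s3, s4, s5}
EG ((r & p) | (EX ~p)): greatest fixpoint, start Z0 = {s0, s1, s3, s4, s5}, keep only states in Sat with some successor in Z. Already a fixed point.
Sat(EG ((r & p) | (EX ~p))) = {s0, s1, s3, s4, s5}
s2 ∉ Sat(EG ((r & p) | (EX ~p))) = {s0, s1, s3, s4, s5}, so the formula does not hold at s2.

No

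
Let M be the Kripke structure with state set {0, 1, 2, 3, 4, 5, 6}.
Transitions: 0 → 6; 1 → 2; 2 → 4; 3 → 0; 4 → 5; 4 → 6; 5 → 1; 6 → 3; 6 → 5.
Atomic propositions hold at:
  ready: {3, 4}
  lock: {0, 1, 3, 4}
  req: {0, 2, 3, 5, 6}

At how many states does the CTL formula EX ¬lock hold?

Sat(¬lock) = {2, 5, 6}
Sat(EX ¬lock) = {s : some successor in {2, 5, 6}} = {0, 1, 4, 6}
|Sat(EX ¬lock)| = |{0, 1, 4, 6}| = 4.

4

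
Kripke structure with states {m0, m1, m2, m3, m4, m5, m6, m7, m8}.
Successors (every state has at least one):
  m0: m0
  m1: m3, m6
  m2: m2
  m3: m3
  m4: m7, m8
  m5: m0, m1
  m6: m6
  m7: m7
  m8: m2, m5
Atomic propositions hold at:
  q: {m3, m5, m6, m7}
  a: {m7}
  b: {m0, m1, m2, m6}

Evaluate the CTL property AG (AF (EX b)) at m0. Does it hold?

Sat(EX b) = {s : some successor in {m0, m1, m2, m6}} = {m0, m1, m2, m5, m6, m8}
AF (EX b): least fixpoint, start Z0 = {m0, m1, m2, m5, m6, m8}, add states with every successor in Z. Already a fixed point.
Sat(AF (EX b)) = {m0, m1, m2, m5, m6, m8}
AG (AF (EX b)): greatest fixpoint, start Z0 = {m0, m1, m2, m5, m6, m8}, keep only states in Sat with every successor in Z. Z1 = {m0, m2, m5, m6, m8}; Z2 = {m0, m2, m6, m8}; Z3 = {m0, m2, m6}; fixed.
Sat(AG (AF (EX b))) = {m0, m2, m6}
m0 ∈ Sat(AG (AF (EX b))) = {m0, m2, m6}, so the formula holds at m0.

Yes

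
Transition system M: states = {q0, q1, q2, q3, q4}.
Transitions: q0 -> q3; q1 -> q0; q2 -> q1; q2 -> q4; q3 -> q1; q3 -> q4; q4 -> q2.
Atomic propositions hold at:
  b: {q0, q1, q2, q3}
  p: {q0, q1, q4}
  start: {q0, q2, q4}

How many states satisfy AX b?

Sat(AX b) = {s : every successor in {q0, q1, q2, q3}} = {q0, q1, q4}
|Sat(AX b)| = |{q0, q1, q4}| = 3.

3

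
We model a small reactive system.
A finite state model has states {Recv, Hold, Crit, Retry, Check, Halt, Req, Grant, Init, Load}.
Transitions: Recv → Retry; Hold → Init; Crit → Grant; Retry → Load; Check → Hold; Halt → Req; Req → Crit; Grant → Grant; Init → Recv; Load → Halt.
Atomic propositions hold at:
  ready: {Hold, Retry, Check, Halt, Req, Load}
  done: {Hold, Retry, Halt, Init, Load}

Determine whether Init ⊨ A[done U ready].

No

A[done U ready]: least fixpoint, start Z0 = Sat(ready) = {Hold, Retry, Check, Halt, Req, Load}, add states in Sat(done) with every successor in Z. Already a fixed point.
Sat(A[done U ready]) = {Hold, Retry, Check, Halt, Req, Load}
Init ∉ Sat(A[done U ready]) = {Hold, Retry, Check, Halt, Req, Load}, so the formula does not hold at Init.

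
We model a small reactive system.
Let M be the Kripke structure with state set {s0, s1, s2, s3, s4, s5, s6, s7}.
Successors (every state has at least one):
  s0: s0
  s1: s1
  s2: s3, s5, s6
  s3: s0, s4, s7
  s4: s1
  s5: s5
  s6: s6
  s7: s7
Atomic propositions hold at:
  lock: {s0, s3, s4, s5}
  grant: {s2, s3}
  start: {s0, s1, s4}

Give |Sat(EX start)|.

Sat(EX start) = {s : some successor in {s0, s1, s4}} = {s0, s1, s3, s4}
|Sat(EX start)| = |{s0, s1, s3, s4}| = 4.

4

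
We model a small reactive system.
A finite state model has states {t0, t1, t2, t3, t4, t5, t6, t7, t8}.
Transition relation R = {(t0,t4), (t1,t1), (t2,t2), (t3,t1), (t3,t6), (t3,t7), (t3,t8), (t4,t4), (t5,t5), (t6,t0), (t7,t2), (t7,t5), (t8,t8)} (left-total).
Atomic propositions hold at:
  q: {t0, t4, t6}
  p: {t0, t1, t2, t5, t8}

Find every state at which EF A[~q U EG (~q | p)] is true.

{t1, t2, t3, t5, t7, t8}

Sat(~q) = {t1, t2, t3, t5, t7, t8}
Sat(~q | p) = {t0, t1, t2, t3, t5, t7, t8}
EG (~q | p): greatest fixpoint, start Z0 = {t0, t1, t2, t3, t5, t7, t8}, keep only states in Sat with some successor in Z. Z1 = {t1, t2, t3, t5, t7, t8}; fixed.
Sat(EG (~q | p)) = {t1, t2, t3, t5, t7, t8}
A[~q U EG (~q | p)]: least fixpoint, start Z0 = Sat(EG (~q | p)) = {t1, t2, t3, t5, t7, t8}, add states in Sat(~q) with every successor in Z. Already a fixed point.
Sat(A[~q U EG (~q | p)]) = {t1, t2, t3, t5, t7, t8}
EF A[~q U EG (~q | p)]: least fixpoint, start Z0 = {t1, t2, t3, t5, t7, t8}, add states with some successor in Z. Already a fixed point.
Sat(EF A[~q U EG (~q | p)]) = {t1, t2, t3, t5, t7, t8}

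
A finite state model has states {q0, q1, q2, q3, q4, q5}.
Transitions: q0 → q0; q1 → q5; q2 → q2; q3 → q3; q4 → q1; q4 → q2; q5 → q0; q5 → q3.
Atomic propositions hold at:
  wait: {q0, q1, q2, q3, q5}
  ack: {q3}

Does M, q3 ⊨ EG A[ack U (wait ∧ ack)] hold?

Yes

Sat(wait ∧ ack) = {q3}
A[ack U (wait ∧ ack)]: least fixpoint, start Z0 = Sat((wait ∧ ack)) = {q3}, add states in Sat(ack) with every successor in Z. Already a fixed point.
Sat(A[ack U (wait ∧ ack)]) = {q3}
EG A[ack U (wait ∧ ack)]: greatest fixpoint, start Z0 = {q3}, keep only states in Sat with some successor in Z. Already a fixed point.
Sat(EG A[ack U (wait ∧ ack)]) = {q3}
q3 ∈ Sat(EG A[ack U (wait ∧ ack)]) = {q3}, so the formula holds at q3.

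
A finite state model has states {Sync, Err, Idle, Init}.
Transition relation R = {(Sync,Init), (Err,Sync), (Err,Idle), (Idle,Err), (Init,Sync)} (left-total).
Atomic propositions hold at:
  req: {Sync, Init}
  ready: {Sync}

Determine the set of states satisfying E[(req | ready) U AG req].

Sat(req | ready) = {Sync, Init}
AG req: greatest fixpoint, start Z0 = {Sync, Init}, keep only states in Sat with every successor in Z. Already a fixed point.
Sat(AG req) = {Sync, Init}
E[(req | ready) U AG req]: least fixpoint, start Z0 = Sat(AG req) = {Sync, Init}, add states in Sat(req | ready) with some successor in Z. Already a fixed point.
Sat(E[(req | ready) U AG req]) = {Sync, Init}

{Sync, Init}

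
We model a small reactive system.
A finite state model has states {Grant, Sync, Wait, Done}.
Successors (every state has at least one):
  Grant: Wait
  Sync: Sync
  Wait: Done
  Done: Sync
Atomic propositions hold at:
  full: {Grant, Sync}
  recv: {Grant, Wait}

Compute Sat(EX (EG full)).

EG full: greatest fixpoint, start Z0 = {Grant, Sync}, keep only states in Sat with some successor in Z. Z1 = {Sync}; fixed.
Sat(EG full) = {Sync}
Sat(EX (EG full)) = {s : some successor in {Sync}} = {Sync, Done}

{Sync, Done}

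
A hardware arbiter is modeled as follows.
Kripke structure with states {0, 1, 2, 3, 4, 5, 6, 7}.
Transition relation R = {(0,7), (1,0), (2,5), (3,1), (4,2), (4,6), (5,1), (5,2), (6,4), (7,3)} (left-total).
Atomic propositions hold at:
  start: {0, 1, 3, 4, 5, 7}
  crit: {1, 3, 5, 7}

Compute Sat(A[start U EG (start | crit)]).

{0, 1, 3, 5, 7}

Sat(start | crit) = {0, 1, 3, 4, 5, 7}
EG (start | crit): greatest fixpoint, start Z0 = {0, 1, 3, 4, 5, 7}, keep only states in Sat with some successor in Z. Z1 = {0, 1, 3, 5, 7}; fixed.
Sat(EG (start | crit)) = {0, 1, 3, 5, 7}
A[start U EG (start | crit)]: least fixpoint, start Z0 = Sat(EG (start | crit)) = {0, 1, 3, 5, 7}, add states in Sat(start) with every successor in Z. Already a fixed point.
Sat(A[start U EG (start | crit)]) = {0, 1, 3, 5, 7}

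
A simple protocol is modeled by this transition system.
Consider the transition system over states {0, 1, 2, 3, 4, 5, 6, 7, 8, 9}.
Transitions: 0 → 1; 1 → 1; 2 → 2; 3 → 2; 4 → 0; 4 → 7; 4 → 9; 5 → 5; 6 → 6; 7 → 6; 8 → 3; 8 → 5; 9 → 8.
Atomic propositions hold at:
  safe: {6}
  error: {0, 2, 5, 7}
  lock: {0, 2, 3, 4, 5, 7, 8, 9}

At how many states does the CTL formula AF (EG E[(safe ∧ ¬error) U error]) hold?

5

Sat(¬error) = {1, 3, 4, 6, 8, 9}
Sat(safe ∧ ¬error) = {6}
E[(safe ∧ ¬error) U error]: least fixpoint, start Z0 = Sat(error) = {0, 2, 5, 7}, add states in Sat(safe ∧ ¬error) with some successor in Z. Already a fixed point.
Sat(E[(safe ∧ ¬error) U error]) = {0, 2, 5, 7}
EG E[(safe ∧ ¬error) U error]: greatest fixpoint, start Z0 = {0, 2, 5, 7}, keep only states in Sat with some successor in Z. Z1 = {2, 5}; fixed.
Sat(EG E[(safe ∧ ¬error) U error]) = {2, 5}
AF (EG E[(safe ∧ ¬error) U error]): least fixpoint, start Z0 = {2, 5}, add states with every successor in Z. Z1 = {2, 3, 5}; Z2 = {2, 3, 5, 8}; Z3 = {2, 3, 5, 8, 9}; fixed.
Sat(AF (EG E[(safe ∧ ¬error) U error])) = {2, 3, 5, 8, 9}
|Sat(AF (EG E[(safe ∧ ¬error) U error]))| = |{2, 3, 5, 8, 9}| = 5.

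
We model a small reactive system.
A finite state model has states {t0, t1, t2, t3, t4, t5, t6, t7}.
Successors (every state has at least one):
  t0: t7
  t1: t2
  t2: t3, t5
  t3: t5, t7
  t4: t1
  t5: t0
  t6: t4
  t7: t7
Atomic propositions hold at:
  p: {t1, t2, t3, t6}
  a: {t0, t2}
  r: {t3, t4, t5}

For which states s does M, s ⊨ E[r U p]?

{t1, t2, t3, t4, t6}

E[r U p]: least fixpoint, start Z0 = Sat(p) = {t1, t2, t3, t6}, add states in Sat(r) with some successor in Z. Z1 = {t1, t2, t3, t4, t6}; fixed.
Sat(E[r U p]) = {t1, t2, t3, t4, t6}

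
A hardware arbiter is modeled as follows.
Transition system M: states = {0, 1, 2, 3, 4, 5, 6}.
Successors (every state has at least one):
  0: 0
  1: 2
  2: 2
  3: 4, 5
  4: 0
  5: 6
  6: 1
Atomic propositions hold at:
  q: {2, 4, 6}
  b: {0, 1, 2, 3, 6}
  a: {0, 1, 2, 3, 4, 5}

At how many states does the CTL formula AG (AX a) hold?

Sat(AX a) = {s : every successor in {0, 1, 2, 3, 4, 5}} = {0, 1, 2, 3, 4, 6}
AG (AX a): greatest fixpoint, start Z0 = {0, 1, 2, 3, 4, 6}, keep only states in Sat with every successor in Z. Z1 = {0, 1, 2, 4, 6}; fixed.
Sat(AG (AX a)) = {0, 1, 2, 4, 6}
|Sat(AG (AX a))| = |{0, 1, 2, 4, 6}| = 5.

5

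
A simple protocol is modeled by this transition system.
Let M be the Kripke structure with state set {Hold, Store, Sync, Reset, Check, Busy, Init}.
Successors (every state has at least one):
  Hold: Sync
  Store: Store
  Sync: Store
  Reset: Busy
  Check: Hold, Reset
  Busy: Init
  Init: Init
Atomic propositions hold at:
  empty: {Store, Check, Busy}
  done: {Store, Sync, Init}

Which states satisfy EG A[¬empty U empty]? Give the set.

{Hold, Store, Sync, Check}

Sat(¬empty) = {Hold, Sync, Reset, Init}
A[¬empty U empty]: least fixpoint, start Z0 = Sat(empty) = {Store, Check, Busy}, add states in Sat(¬empty) with every successor in Z. Z1 = {Store, Sync, Reset, Check, Busy}; Z2 = {Hold, Store, Sync, Reset, Check, Busy}; fixed.
Sat(A[¬empty U empty]) = {Hold, Store, Sync, Reset, Check, Busy}
EG A[¬empty U empty]: greatest fixpoint, start Z0 = {Hold, Store, Sync, Reset, Check, Busy}, keep only states in Sat with some successor in Z. Z1 = {Hold, Store, Sync, Reset, Check}; Z2 = {Hold, Store, Sync, Check}; fixed.
Sat(EG A[¬empty U empty]) = {Hold, Store, Sync, Check}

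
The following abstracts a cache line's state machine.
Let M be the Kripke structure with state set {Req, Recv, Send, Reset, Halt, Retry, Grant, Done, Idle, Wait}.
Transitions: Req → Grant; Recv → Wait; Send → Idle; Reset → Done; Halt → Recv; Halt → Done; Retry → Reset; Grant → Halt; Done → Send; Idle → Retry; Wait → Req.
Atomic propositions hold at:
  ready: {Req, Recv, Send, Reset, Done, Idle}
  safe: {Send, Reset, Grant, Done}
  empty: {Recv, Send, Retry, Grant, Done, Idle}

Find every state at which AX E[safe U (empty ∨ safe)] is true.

{Req, Send, Reset, Halt, Retry, Done, Idle}

Sat(empty ∨ safe) = {Recv, Send, Reset, Retry, Grant, Done, Idle}
E[safe U (empty ∨ safe)]: least fixpoint, start Z0 = Sat((empty ∨ safe)) = {Recv, Send, Reset, Retry, Grant, Done, Idle}, add states in Sat(safe) with some successor in Z. Already a fixed point.
Sat(E[safe U (empty ∨ safe)]) = {Recv, Send, Reset, Retry, Grant, Done, Idle}
Sat(AX E[safe U (empty ∨ safe)]) = {s : every successor in {Recv, Send, Reset, Retry, Grant, Done, Idle}} = {Req, Send, Reset, Halt, Retry, Done, Idle}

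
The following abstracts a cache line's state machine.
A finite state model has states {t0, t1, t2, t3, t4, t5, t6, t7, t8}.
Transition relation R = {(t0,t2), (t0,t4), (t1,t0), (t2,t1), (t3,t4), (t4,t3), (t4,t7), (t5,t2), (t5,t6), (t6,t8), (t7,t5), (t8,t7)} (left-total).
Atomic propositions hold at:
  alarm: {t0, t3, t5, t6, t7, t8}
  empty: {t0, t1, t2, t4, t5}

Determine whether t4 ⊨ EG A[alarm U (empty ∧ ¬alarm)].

Sat(¬alarm) = {t1, t2, t4}
Sat(empty ∧ ¬alarm) = {t1, t2, t4}
A[alarm U (empty ∧ ¬alarm)]: least fixpoint, start Z0 = Sat((empty ∧ ¬alarm)) = {t1, t2, t4}, add states in Sat(alarm) with every successor in Z. Z1 = {t0, t1, t2, t3, t4}; fixed.
Sat(A[alarm U (empty ∧ ¬alarm)]) = {t0, t1, t2, t3, t4}
EG A[alarm U (empty ∧ ¬alarm)]: greatest fixpoint, start Z0 = {t0, t1, t2, t3, t4}, keep only states in Sat with some successor in Z. Already a fixed point.
Sat(EG A[alarm U (empty ∧ ¬alarm)]) = {t0, t1, t2, t3, t4}
t4 ∈ Sat(EG A[alarm U (empty ∧ ¬alarm)]) = {t0, t1, t2, t3, t4}, so the formula holds at t4.

Yes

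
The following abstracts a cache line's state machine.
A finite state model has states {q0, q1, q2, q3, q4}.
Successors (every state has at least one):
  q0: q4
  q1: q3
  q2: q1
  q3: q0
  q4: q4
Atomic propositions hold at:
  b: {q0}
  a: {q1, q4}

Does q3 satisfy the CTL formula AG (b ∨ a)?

Sat(b ∨ a) = {q0, q1, q4}
AG (b ∨ a): greatest fixpoint, start Z0 = {q0, q1, q4}, keep only states in Sat with every successor in Z. Z1 = {q0, q4}; fixed.
Sat(AG (b ∨ a)) = {q0, q4}
q3 ∉ Sat(AG (b ∨ a)) = {q0, q4}, so the formula does not hold at q3.

No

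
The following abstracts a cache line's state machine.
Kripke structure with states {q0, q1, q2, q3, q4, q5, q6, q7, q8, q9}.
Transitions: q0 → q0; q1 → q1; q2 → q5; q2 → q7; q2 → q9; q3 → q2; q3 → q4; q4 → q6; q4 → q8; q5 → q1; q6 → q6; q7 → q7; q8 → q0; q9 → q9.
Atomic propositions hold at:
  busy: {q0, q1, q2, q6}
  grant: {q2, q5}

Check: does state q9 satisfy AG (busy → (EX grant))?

Sat(EX grant) = {s : some successor in {q2, q5}} = {q2, q3}
Sat(busy → (EX grant)) = {q2, q3, q4, q5, q7, q8, q9}
AG (busy → (EX grant)): greatest fixpoint, start Z0 = {q2, q3, q4, q5, q7, q8, q9}, keep only states in Sat with every successor in Z. Z1 = {q2, q3, q7, q9}; Z2 = {q7, q9}; fixed.
Sat(AG (busy → (EX grant))) = {q7, q9}
q9 ∈ Sat(AG (busy → (EX grant))) = {q7, q9}, so the formula holds at q9.

Yes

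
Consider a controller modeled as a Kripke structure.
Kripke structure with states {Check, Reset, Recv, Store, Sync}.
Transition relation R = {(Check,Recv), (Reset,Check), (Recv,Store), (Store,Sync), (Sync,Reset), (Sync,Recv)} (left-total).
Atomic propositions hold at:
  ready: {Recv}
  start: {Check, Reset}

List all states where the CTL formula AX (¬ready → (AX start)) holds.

{Check, Sync}

Sat(¬ready) = {Check, Reset, Store, Sync}
Sat(AX start) = {s : every successor in {Check, Reset}} = {Reset}
Sat(¬ready → (AX start)) = {Reset, Recv}
Sat(AX (¬ready → (AX start))) = {s : every successor in {Reset, Recv}} = {Check, Sync}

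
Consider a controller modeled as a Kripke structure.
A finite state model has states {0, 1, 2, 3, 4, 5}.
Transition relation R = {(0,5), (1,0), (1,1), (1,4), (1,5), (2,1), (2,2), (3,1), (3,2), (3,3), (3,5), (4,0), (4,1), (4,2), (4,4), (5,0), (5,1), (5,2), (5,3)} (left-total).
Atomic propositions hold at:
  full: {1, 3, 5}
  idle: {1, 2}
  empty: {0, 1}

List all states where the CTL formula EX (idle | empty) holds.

{1, 2, 3, 4, 5}

Sat(idle | empty) = {0, 1, 2}
Sat(EX (idle | empty)) = {s : some successor in {0, 1, 2}} = {1, 2, 3, 4, 5}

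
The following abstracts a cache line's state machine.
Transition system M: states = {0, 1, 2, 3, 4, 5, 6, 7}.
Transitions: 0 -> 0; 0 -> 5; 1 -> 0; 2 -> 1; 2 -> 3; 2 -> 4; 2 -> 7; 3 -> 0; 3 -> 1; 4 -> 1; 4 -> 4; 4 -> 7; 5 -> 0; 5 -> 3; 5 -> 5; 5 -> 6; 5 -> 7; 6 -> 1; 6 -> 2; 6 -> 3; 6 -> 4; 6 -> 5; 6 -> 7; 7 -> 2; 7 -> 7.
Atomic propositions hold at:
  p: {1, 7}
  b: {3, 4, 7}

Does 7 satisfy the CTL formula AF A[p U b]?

A[p U b]: least fixpoint, start Z0 = Sat(b) = {3, 4, 7}, add states in Sat(p) with every successor in Z. Already a fixed point.
Sat(A[p U b]) = {3, 4, 7}
AF A[p U b]: least fixpoint, start Z0 = {3, 4, 7}, add states with every successor in Z. Already a fixed point.
Sat(AF A[p U b]) = {3, 4, 7}
7 ∈ Sat(AF A[p U b]) = {3, 4, 7}, so the formula holds at 7.

Yes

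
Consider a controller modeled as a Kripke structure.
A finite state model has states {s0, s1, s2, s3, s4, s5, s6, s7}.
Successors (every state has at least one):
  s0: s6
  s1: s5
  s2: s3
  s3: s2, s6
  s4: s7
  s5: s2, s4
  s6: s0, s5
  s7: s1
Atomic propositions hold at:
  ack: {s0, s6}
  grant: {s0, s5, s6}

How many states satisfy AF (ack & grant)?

2

Sat(ack & grant) = {s0, s6}
AF (ack & grant): least fixpoint, start Z0 = {s0, s6}, add states with every successor in Z. Already a fixed point.
Sat(AF (ack & grant)) = {s0, s6}
|Sat(AF (ack & grant))| = |{s0, s6}| = 2.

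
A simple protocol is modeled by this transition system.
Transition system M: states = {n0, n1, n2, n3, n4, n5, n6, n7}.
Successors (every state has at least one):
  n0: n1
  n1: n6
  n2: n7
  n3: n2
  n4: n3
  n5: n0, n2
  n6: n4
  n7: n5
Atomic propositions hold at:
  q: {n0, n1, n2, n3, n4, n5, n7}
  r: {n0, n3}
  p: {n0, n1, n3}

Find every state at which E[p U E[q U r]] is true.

{n0, n2, n3, n4, n5, n7}

E[q U r]: least fixpoint, start Z0 = Sat(r) = {n0, n3}, add states in Sat(q) with some successor in Z. Z1 = {n0, n3, n4, n5}; Z2 = {n0, n3, n4, n5, n7}; Z3 = {n0, n2, n3, n4, n5, n7}; fixed.
Sat(E[q U r]) = {n0, n2, n3, n4, n5, n7}
E[p U E[q U r]]: least fixpoint, start Z0 = Sat(E[q U r]) = {n0, n2, n3, n4, n5, n7}, add states in Sat(p) with some successor in Z. Already a fixed point.
Sat(E[p U E[q U r]]) = {n0, n2, n3, n4, n5, n7}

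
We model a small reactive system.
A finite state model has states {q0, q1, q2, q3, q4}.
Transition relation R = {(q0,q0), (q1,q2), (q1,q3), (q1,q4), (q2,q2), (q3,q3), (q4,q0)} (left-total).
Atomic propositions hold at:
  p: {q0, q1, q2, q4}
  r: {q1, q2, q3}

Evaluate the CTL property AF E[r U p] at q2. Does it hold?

E[r U p]: least fixpoint, start Z0 = Sat(p) = {q0, q1, q2, q4}, add states in Sat(r) with some successor in Z. Already a fixed point.
Sat(E[r U p]) = {q0, q1, q2, q4}
AF E[r U p]: least fixpoint, start Z0 = {q0, q1, q2, q4}, add states with every successor in Z. Already a fixed point.
Sat(AF E[r U p]) = {q0, q1, q2, q4}
q2 ∈ Sat(AF E[r U p]) = {q0, q1, q2, q4}, so the formula holds at q2.

Yes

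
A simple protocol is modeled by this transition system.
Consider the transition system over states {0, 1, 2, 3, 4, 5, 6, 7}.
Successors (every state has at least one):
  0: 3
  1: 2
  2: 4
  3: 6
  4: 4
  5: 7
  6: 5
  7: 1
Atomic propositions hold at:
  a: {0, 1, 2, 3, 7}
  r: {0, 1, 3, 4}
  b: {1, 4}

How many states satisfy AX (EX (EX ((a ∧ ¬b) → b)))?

Sat(¬b) = {0, 2, 3, 5, 6, 7}
Sat(a ∧ ¬b) = {0, 2, 3, 7}
Sat((a ∧ ¬b) → b) = {1, 4, 5, 6}
Sat(EX ((a ∧ ¬b) → b)) = {s : some successor in {1, 4, 5, 6}} = {2, 3, 4, 6, 7}
Sat(EX (EX ((a ∧ ¬b) → b))) = {s : some successor in {2, 3, 4, 6, 7}} = {0, 1, 2, 3, 4, 5}
Sat(AX (EX (EX ((a ∧ ¬b) → b)))) = {s : every successor in {0, 1, 2, 3, 4, 5}} = {0, 1, 2, 4, 6, 7}
|Sat(AX (EX (EX ((a ∧ ¬b) → b))))| = |{0, 1, 2, 4, 6, 7}| = 6.

6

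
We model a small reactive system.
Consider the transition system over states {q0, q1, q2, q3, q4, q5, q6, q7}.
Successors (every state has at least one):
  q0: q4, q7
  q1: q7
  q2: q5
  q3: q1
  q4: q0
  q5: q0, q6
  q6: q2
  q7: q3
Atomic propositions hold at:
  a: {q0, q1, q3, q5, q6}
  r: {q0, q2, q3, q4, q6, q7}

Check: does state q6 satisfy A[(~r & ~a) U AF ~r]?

Yes

Sat(~r) = {q1, q5}
Sat(~a) = {q2, q4, q7}
Sat(~r & ~a) = ∅
AF ~r: least fixpoint, start Z0 = {q1, q5}, add states with every successor in Z. Z1 = {q1, q2, q3, q5}; Z2 = {q1, q2, q3, q5, q6, q7}; fixed.
Sat(AF ~r) = {q1, q2, q3, q5, q6, q7}
A[(~r & ~a) U AF ~r]: least fixpoint, start Z0 = Sat(AF ~r) = {q1, q2, q3, q5, q6, q7}, add states in Sat(~r & ~a) with every successor in Z. Already a fixed point.
Sat(A[(~r & ~a) U AF ~r]) = {q1, q2, q3, q5, q6, q7}
q6 ∈ Sat(A[(~r & ~a) U AF ~r]) = {q1, q2, q3, q5, q6, q7}, so the formula holds at q6.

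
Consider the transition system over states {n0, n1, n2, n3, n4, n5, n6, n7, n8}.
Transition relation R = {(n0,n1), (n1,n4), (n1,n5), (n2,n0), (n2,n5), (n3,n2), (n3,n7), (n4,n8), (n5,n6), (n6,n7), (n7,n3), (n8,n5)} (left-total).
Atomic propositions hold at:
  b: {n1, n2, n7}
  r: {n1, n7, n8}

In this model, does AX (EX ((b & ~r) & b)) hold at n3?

Sat(~r) = {n0, n2, n3, n4, n5, n6}
Sat(b & ~r) = {n2}
Sat((b & ~r) & b) = {n2}
Sat(EX ((b & ~r) & b)) = {s : some successor in {n2}} = {n3}
Sat(AX (EX ((b & ~r) & b))) = {s : every successor in {n3}} = {n7}
n3 ∉ Sat(AX (EX ((b & ~r) & b))) = {n7}, so the formula does not hold at n3.

No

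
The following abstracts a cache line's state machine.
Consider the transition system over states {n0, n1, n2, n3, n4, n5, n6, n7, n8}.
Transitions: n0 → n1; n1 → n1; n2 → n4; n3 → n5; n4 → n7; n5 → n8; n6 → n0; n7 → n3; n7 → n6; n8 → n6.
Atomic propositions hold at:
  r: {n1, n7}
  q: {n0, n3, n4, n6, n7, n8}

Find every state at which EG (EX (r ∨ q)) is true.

Sat(r ∨ q) = {n0, n1, n3, n4, n6, n7, n8}
Sat(EX (r ∨ q)) = {s : some successor in {n0, n1, n3, n4, n6, n7, n8}} = {n0, n1, n2, n4, n5, n6, n7, n8}
EG (EX (r ∨ q)): greatest fixpoint, start Z0 = {n0, n1, n2, n4, n5, n6, n7, n8}, keep only states in Sat with some successor in Z. Already a fixed point.
Sat(EG (EX (r ∨ q))) = {n0, n1, n2, n4, n5, n6, n7, n8}

{n0, n1, n2, n4, n5, n6, n7, n8}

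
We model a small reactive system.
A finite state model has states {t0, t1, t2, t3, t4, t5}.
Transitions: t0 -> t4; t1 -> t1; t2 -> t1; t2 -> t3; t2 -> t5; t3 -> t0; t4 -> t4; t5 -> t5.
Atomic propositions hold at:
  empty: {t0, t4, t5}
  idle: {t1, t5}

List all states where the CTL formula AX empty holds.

{t0, t3, t4, t5}

Sat(AX empty) = {s : every successor in {t0, t4, t5}} = {t0, t3, t4, t5}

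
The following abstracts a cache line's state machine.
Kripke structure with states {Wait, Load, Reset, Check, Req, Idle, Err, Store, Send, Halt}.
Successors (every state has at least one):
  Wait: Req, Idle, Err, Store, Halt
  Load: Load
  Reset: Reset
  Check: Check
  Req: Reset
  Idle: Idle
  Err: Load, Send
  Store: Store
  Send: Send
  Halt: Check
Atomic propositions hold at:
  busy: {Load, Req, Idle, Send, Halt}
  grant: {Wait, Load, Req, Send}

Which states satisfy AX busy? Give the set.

{Load, Idle, Err, Send}

Sat(AX busy) = {s : every successor in {Load, Req, Idle, Send, Halt}} = {Load, Idle, Err, Send}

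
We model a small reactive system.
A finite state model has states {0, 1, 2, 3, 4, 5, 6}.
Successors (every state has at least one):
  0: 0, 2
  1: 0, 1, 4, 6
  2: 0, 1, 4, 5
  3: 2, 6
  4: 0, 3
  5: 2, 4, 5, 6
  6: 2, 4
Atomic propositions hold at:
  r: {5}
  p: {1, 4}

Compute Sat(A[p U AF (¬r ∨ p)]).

{0, 1, 2, 3, 4, 6}

Sat(¬r) = {0, 1, 2, 3, 4, 6}
Sat(¬r ∨ p) = {0, 1, 2, 3, 4, 6}
AF (¬r ∨ p): least fixpoint, start Z0 = {0, 1, 2, 3, 4, 6}, add states with every successor in Z. Already a fixed point.
Sat(AF (¬r ∨ p)) = {0, 1, 2, 3, 4, 6}
A[p U AF (¬r ∨ p)]: least fixpoint, start Z0 = Sat(AF (¬r ∨ p)) = {0, 1, 2, 3, 4, 6}, add states in Sat(p) with every successor in Z. Already a fixed point.
Sat(A[p U AF (¬r ∨ p)]) = {0, 1, 2, 3, 4, 6}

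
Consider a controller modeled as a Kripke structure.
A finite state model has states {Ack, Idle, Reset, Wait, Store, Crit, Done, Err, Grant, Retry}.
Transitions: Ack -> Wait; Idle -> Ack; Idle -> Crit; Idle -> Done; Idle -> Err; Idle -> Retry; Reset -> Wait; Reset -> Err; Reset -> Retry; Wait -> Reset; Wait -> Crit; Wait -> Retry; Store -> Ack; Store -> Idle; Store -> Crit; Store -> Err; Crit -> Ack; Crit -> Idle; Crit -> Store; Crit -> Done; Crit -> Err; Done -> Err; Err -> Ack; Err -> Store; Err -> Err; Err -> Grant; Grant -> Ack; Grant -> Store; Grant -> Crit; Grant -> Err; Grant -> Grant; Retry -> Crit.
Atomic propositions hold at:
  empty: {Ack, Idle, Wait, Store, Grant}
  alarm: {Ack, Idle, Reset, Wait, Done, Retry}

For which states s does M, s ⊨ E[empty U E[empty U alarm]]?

{Ack, Idle, Reset, Wait, Store, Done, Grant, Retry}

E[empty U alarm]: least fixpoint, start Z0 = Sat(alarm) = {Ack, Idle, Reset, Wait, Done, Retry}, add states in Sat(empty) with some successor in Z. Z1 = {Ack, Idle, Reset, Wait, Store, Done, Grant, Retry}; fixed.
Sat(E[empty U alarm]) = {Ack, Idle, Reset, Wait, Store, Done, Grant, Retry}
E[empty U E[empty U alarm]]: least fixpoint, start Z0 = Sat(E[empty U alarm]) = {Ack, Idle, Reset, Wait, Store, Done, Grant, Retry}, add states in Sat(empty) with some successor in Z. Already a fixed point.
Sat(E[empty U E[empty U alarm]]) = {Ack, Idle, Reset, Wait, Store, Done, Grant, Retry}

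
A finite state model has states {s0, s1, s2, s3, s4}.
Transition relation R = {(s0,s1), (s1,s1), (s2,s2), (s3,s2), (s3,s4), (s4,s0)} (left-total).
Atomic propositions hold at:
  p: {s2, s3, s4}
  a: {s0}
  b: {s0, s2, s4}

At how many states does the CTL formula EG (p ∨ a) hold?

Sat(p ∨ a) = {s0, s2, s3, s4}
EG (p ∨ a): greatest fixpoint, start Z0 = {s0, s2, s3, s4}, keep only states in Sat with some successor in Z. Z1 = {s2, s3, s4}; Z2 = {s2, s3}; fixed.
Sat(EG (p ∨ a)) = {s2, s3}
|Sat(EG (p ∨ a))| = |{s2, s3}| = 2.

2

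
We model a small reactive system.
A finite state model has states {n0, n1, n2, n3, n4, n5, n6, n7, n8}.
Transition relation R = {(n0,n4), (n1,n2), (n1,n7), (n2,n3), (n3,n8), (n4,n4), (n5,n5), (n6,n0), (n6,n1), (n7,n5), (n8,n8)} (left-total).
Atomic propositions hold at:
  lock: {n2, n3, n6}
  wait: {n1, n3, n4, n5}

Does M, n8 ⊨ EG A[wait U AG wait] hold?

AG wait: greatest fixpoint, start Z0 = {n1, n3, n4, n5}, keep only states in Sat with every successor in Z. Z1 = {n4, n5}; fixed.
Sat(AG wait) = {n4, n5}
A[wait U AG wait]: least fixpoint, start Z0 = Sat(AG wait) = {n4, n5}, add states in Sat(wait) with every successor in Z. Already a fixed point.
Sat(A[wait U AG wait]) = {n4, n5}
EG A[wait U AG wait]: greatest fixpoint, start Z0 = {n4, n5}, keep only states in Sat with some successor in Z. Already a fixed point.
Sat(EG A[wait U AG wait]) = {n4, n5}
n8 ∉ Sat(EG A[wait U AG wait]) = {n4, n5}, so the formula does not hold at n8.

No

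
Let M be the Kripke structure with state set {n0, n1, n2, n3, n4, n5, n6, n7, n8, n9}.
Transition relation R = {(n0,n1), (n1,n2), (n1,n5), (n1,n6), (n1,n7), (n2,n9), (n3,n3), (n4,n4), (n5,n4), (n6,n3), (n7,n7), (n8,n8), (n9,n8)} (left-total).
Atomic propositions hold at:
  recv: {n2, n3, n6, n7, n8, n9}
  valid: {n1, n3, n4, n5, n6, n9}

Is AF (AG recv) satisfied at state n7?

Yes

AG recv: greatest fixpoint, start Z0 = {n2, n3, n6, n7, n8, n9}, keep only states in Sat with every successor in Z. Already a fixed point.
Sat(AG recv) = {n2, n3, n6, n7, n8, n9}
AF (AG recv): least fixpoint, start Z0 = {n2, n3, n6, n7, n8, n9}, add states with every successor in Z. Already a fixed point.
Sat(AF (AG recv)) = {n2, n3, n6, n7, n8, n9}
n7 ∈ Sat(AF (AG recv)) = {n2, n3, n6, n7, n8, n9}, so the formula holds at n7.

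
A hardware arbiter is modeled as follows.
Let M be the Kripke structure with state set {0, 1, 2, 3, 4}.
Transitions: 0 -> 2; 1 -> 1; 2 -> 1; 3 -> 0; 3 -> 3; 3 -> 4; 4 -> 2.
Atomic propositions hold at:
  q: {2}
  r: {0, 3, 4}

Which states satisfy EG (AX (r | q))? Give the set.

Sat(r | q) = {0, 2, 3, 4}
Sat(AX (r | q)) = {s : every successor in {0, 2, 3, 4}} = {0, 3, 4}
EG (AX (r | q)): greatest fixpoint, start Z0 = {0, 3, 4}, keep only states in Sat with some successor in Z. Z1 = {3}; fixed.
Sat(EG (AX (r | q))) = {3}

{3}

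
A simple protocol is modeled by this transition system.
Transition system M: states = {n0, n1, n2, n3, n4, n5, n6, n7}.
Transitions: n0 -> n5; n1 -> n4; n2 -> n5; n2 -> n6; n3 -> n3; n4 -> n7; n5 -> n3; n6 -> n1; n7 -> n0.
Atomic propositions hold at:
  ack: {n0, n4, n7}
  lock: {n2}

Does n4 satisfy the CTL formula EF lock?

EF lock: least fixpoint, start Z0 = {n2}, add states with some successor in Z. Already a fixed point.
Sat(EF lock) = {n2}
n4 ∉ Sat(EF lock) = {n2}, so the formula does not hold at n4.

No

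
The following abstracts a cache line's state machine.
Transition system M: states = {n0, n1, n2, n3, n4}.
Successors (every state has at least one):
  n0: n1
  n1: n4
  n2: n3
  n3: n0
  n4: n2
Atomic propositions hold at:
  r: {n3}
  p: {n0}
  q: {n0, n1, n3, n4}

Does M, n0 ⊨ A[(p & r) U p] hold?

Sat(p & r) = ∅
A[(p & r) U p]: least fixpoint, start Z0 = Sat(p) = {n0}, add states in Sat(p & r) with every successor in Z. Already a fixed point.
Sat(A[(p & r) U p]) = {n0}
n0 ∈ Sat(A[(p & r) U p]) = {n0}, so the formula holds at n0.

Yes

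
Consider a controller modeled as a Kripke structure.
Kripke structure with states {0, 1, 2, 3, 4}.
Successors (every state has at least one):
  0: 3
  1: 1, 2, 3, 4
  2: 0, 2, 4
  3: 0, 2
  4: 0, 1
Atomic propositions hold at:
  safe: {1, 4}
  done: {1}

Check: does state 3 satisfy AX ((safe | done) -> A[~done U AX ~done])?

Sat(safe | done) = {1, 4}
Sat(~done) = {0, 2, 3, 4}
Sat(AX ~done) = {s : every successor in {0, 2, 3, 4}} = {0, 2, 3}
A[~done U AX ~done]: least fixpoint, start Z0 = Sat(AX ~done) = {0, 2, 3}, add states in Sat(~done) with every successor in Z. Already a fixed point.
Sat(A[~done U AX ~done]) = {0, 2, 3}
Sat((safe | done) -> A[~done U AX ~done]) = {0, 2, 3}
Sat(AX ((safe | done) -> A[~done U AX ~done])) = {s : every successor in {0, 2, 3}} = {0, 3}
3 ∈ Sat(AX ((safe | done) -> A[~done U AX ~done])) = {0, 3}, so the formula holds at 3.

Yes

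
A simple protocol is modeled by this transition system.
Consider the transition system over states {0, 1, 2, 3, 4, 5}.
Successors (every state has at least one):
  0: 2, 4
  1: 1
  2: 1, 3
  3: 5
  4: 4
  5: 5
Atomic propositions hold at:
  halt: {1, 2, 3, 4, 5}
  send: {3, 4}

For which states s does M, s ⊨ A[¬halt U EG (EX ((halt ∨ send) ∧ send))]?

{0, 4}

Sat(¬halt) = {0}
Sat(halt ∨ send) = {1, 2, 3, 4, 5}
Sat((halt ∨ send) ∧ send) = {3, 4}
Sat(EX ((halt ∨ send) ∧ send)) = {s : some successor in {3, 4}} = {0, 2, 4}
EG (EX ((halt ∨ send) ∧ send)): greatest fixpoint, start Z0 = {0, 2, 4}, keep only states in Sat with some successor in Z. Z1 = {0, 4}; fixed.
Sat(EG (EX ((halt ∨ send) ∧ send))) = {0, 4}
A[¬halt U EG (EX ((halt ∨ send) ∧ send))]: least fixpoint, start Z0 = Sat(EG (EX ((halt ∨ send) ∧ send))) = {0, 4}, add states in Sat(¬halt) with every successor in Z. Already a fixed point.
Sat(A[¬halt U EG (EX ((halt ∨ send) ∧ send))]) = {0, 4}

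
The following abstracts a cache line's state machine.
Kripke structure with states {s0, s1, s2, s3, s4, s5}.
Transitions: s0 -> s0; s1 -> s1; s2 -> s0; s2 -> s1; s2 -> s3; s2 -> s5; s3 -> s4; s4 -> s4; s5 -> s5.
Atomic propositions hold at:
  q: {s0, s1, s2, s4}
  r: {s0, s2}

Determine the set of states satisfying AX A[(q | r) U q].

Sat(q | r) = {s0, s1, s2, s4}
A[(q | r) U q]: least fixpoint, start Z0 = Sat(q) = {s0, s1, s2, s4}, add states in Sat(q | r) with every successor in Z. Already a fixed point.
Sat(A[(q | r) U q]) = {s0, s1, s2, s4}
Sat(AX A[(q | r) U q]) = {s : every successor in {s0, s1, s2, s4}} = {s0, s1, s3, s4}

{s0, s1, s3, s4}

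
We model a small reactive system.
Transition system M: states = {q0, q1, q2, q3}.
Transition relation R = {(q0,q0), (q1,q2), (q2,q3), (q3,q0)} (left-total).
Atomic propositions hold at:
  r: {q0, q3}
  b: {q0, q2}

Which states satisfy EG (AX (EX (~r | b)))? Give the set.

Sat(~r) = {q1, q2}
Sat(~r | b) = {q0, q1, q2}
Sat(EX (~r | b)) = {s : some successor in {q0, q1, q2}} = {q0, q1, q3}
Sat(AX (EX (~r | b))) = {s : every successor in {q0, q1, q3}} = {q0, q2, q3}
EG (AX (EX (~r | b))): greatest fixpoint, start Z0 = {q0, q2, q3}, keep only states in Sat with some successor in Z. Already a fixed point.
Sat(EG (AX (EX (~r | b)))) = {q0, q2, q3}

{q0, q2, q3}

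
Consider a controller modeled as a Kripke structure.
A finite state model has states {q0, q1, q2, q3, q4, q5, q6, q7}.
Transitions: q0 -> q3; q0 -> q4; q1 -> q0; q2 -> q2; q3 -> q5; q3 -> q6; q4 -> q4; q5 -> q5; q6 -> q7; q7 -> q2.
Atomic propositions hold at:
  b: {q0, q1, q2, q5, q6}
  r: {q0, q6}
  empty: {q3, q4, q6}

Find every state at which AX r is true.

{q1}

Sat(AX r) = {s : every successor in {q0, q6}} = {q1}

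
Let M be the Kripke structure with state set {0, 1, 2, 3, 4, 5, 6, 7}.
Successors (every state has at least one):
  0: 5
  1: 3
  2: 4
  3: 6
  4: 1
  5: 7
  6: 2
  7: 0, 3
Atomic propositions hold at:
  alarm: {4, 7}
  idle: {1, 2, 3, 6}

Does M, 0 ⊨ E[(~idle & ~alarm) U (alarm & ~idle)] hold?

Sat(~idle) = {0, 4, 5, 7}
Sat(~alarm) = {0, 1, 2, 3, 5, 6}
Sat(~idle & ~alarm) = {0, 5}
Sat(alarm & ~idle) = {4, 7}
E[(~idle & ~alarm) U (alarm & ~idle)]: least fixpoint, start Z0 = Sat((alarm & ~idle)) = {4, 7}, add states in Sat(~idle & ~alarm) with some successor in Z. Z1 = {4, 5, 7}; Z2 = {0, 4, 5, 7}; fixed.
Sat(E[(~idle & ~alarm) U (alarm & ~idle)]) = {0, 4, 5, 7}
0 ∈ Sat(E[(~idle & ~alarm) U (alarm & ~idle)]) = {0, 4, 5, 7}, so the formula holds at 0.

Yes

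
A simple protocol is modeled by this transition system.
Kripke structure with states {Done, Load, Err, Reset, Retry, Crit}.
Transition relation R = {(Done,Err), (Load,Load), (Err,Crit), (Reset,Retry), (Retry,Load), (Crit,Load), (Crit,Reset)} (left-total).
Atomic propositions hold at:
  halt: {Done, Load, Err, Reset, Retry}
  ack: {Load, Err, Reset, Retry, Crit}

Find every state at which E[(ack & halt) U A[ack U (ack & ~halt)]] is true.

Sat(ack & halt) = {Load, Err, Reset, Retry}
Sat(~halt) = {Crit}
Sat(ack & ~halt) = {Crit}
A[ack U (ack & ~halt)]: least fixpoint, start Z0 = Sat((ack & ~halt)) = {Crit}, add states in Sat(ack) with every successor in Z. Z1 = {Err, Crit}; fixed.
Sat(A[ack U (ack & ~halt)]) = {Err, Crit}
E[(ack & halt) U A[ack U (ack & ~halt)]]: least fixpoint, start Z0 = Sat(A[ack U (ack & ~halt)]) = {Err, Crit}, add states in Sat(ack & halt) with some successor in Z. Already a fixed point.
Sat(E[(ack & halt) U A[ack U (ack & ~halt)]]) = {Err, Crit}

{Err, Crit}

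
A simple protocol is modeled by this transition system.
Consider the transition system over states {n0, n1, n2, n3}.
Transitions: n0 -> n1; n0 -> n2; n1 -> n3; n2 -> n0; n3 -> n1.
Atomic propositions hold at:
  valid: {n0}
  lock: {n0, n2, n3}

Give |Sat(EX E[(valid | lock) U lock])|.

3

Sat(valid | lock) = {n0, n2, n3}
E[(valid | lock) U lock]: least fixpoint, start Z0 = Sat(lock) = {n0, n2, n3}, add states in Sat(valid | lock) with some successor in Z. Already a fixed point.
Sat(E[(valid | lock) U lock]) = {n0, n2, n3}
Sat(EX E[(valid | lock) U lock]) = {s : some successor in {n0, n2, n3}} = {n0, n1, n2}
|Sat(EX E[(valid | lock) U lock])| = |{n0, n1, n2}| = 3.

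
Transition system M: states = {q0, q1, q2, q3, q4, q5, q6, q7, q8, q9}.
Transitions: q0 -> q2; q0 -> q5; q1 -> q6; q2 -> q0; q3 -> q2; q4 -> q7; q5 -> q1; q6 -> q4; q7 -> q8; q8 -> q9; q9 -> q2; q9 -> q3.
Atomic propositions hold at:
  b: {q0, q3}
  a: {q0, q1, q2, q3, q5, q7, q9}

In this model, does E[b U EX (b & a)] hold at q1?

No

Sat(b & a) = {q0, q3}
Sat(EX (b & a)) = {s : some successor in {q0, q3}} = {q2, q9}
E[b U EX (b & a)]: least fixpoint, start Z0 = Sat(EX (b & a)) = {q2, q9}, add states in Sat(b) with some successor in Z. Z1 = {q0, q2, q3, q9}; fixed.
Sat(E[b U EX (b & a)]) = {q0, q2, q3, q9}
q1 ∉ Sat(E[b U EX (b & a)]) = {q0, q2, q3, q9}, so the formula does not hold at q1.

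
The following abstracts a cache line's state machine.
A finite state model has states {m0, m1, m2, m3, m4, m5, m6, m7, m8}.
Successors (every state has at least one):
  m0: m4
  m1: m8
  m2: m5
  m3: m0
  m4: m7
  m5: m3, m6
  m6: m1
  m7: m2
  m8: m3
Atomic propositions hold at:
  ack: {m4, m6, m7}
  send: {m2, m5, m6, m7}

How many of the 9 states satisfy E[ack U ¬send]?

Sat(¬send) = {m0, m1, m3, m4, m8}
E[ack U ¬send]: least fixpoint, start Z0 = Sat(¬send) = {m0, m1, m3, m4, m8}, add states in Sat(ack) with some successor in Z. Z1 = {m0, m1, m3, m4, m6, m8}; fixed.
Sat(E[ack U ¬send]) = {m0, m1, m3, m4, m6, m8}
|Sat(E[ack U ¬send])| = |{m0, m1, m3, m4, m6, m8}| = 6.

6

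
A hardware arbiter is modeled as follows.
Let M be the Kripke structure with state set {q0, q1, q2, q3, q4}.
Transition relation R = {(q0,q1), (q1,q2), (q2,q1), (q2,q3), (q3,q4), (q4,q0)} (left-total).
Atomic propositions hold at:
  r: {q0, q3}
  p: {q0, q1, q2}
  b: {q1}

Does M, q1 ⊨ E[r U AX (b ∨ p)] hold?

Sat(b ∨ p) = {q0, q1, q2}
Sat(AX (b ∨ p)) = {s : every successor in {q0, q1, q2}} = {q0, q1, q4}
E[r U AX (b ∨ p)]: least fixpoint, start Z0 = Sat(AX (b ∨ p)) = {q0, q1, q4}, add states in Sat(r) with some successor in Z. Z1 = {q0, q1, q3, q4}; fixed.
Sat(E[r U AX (b ∨ p)]) = {q0, q1, q3, q4}
q1 ∈ Sat(E[r U AX (b ∨ p)]) = {q0, q1, q3, q4}, so the formula holds at q1.

Yes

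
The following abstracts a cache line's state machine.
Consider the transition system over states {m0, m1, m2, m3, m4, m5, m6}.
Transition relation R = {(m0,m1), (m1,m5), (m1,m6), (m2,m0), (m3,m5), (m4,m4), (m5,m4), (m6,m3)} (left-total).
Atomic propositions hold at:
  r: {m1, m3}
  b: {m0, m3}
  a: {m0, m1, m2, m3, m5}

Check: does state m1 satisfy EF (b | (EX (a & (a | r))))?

Sat(a | r) = {m0, m1, m2, m3, m5}
Sat(a & (a | r)) = {m0, m1, m2, m3, m5}
Sat(EX (a & (a | r))) = {s : some successor in {m0, m1, m2, m3, m5}} = {m0, m1, m2, m3, m6}
Sat(b | (EX (a & (a | r)))) = {m0, m1, m2, m3, m6}
EF (b | (EX (a & (a | r)))): least fixpoint, start Z0 = {m0, m1, m2, m3, m6}, add states with some successor in Z. Already a fixed point.
Sat(EF (b | (EX (a & (a | r))))) = {m0, m1, m2, m3, m6}
m1 ∈ Sat(EF (b | (EX (a & (a | r))))) = {m0, m1, m2, m3, m6}, so the formula holds at m1.

Yes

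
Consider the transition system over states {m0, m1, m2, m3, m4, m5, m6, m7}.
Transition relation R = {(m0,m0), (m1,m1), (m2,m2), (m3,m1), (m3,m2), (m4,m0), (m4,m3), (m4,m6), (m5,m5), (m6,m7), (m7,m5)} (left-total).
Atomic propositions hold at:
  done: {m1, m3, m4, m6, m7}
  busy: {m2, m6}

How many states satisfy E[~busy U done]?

5

Sat(~busy) = {m0, m1, m3, m4, m5, m7}
E[~busy U done]: least fixpoint, start Z0 = Sat(done) = {m1, m3, m4, m6, m7}, add states in Sat(~busy) with some successor in Z. Already a fixed point.
Sat(E[~busy U done]) = {m1, m3, m4, m6, m7}
|Sat(E[~busy U done])| = |{m1, m3, m4, m6, m7}| = 5.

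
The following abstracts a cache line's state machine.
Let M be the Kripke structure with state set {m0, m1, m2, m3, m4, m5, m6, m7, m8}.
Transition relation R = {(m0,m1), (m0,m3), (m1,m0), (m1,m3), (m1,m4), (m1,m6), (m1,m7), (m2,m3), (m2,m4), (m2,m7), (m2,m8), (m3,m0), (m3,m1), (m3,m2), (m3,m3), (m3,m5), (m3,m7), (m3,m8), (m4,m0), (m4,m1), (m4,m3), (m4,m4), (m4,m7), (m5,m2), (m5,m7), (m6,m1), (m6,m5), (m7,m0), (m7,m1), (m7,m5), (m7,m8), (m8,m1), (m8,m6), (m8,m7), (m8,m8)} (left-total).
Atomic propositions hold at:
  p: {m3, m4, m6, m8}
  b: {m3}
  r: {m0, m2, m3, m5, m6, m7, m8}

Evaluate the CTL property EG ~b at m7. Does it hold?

Yes

Sat(~b) = {m0, m1, m2, m4, m5, m6, m7, m8}
EG ~b: greatest fixpoint, start Z0 = {m0, m1, m2, m4, m5, m6, m7, m8}, keep only states in Sat with some successor in Z. Already a fixed point.
Sat(EG ~b) = {m0, m1, m2, m4, m5, m6, m7, m8}
m7 ∈ Sat(EG ~b) = {m0, m1, m2, m4, m5, m6, m7, m8}, so the formula holds at m7.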